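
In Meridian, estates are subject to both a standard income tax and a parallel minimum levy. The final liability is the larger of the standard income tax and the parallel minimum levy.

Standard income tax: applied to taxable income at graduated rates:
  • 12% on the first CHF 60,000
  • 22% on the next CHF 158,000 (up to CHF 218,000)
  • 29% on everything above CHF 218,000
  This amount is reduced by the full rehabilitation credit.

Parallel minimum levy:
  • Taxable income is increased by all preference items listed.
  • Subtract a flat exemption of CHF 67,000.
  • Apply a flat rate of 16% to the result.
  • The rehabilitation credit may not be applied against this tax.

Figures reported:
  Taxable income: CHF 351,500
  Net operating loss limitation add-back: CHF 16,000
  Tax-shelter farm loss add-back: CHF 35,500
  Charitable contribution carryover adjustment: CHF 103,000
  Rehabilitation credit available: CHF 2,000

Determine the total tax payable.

Parallel minimum levy:
  Adjusted income: CHF 351,500 + CHF 16,000 + CHF 35,500 + CHF 103,000 = CHF 506,000
  Less exemption CHF 67,000 → base CHF 439,000
  CHF 439,000 × 16% = CHF 70,240

Standard income tax:
  CHF 60,000 × 12% = CHF 7,200
  CHF 158,000 × 22% = CHF 34,760
  CHF 133,500 × 29% = CHF 38,715
  → CHF 80,675
  Less rehabilitation credit CHF 2,000 → CHF 78,675

CHF 78,675 > CHF 70,240, so the standard income tax governs.

CHF 78,675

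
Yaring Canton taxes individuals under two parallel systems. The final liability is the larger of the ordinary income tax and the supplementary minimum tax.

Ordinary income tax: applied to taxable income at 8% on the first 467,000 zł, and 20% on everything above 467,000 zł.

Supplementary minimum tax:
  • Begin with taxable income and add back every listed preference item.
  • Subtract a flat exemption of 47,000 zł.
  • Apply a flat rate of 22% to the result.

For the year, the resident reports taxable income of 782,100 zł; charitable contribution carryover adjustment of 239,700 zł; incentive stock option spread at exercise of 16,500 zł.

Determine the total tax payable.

218,086 zł

Supplementary minimum tax:
  Adjusted income: 782,100 zł + 239,700 zł + 16,500 zł = 1,038,300 zł
  Less exemption 47,000 zł → base 991,300 zł
  991,300 zł × 22% = 218,086 zł

Ordinary income tax:
  467,000 zł × 8% = 37,360 zł
  315,100 zł × 20% = 63,020 zł
  → 100,380 zł

218,086 zł > 100,380 zł, so the supplementary minimum tax is the binding amount.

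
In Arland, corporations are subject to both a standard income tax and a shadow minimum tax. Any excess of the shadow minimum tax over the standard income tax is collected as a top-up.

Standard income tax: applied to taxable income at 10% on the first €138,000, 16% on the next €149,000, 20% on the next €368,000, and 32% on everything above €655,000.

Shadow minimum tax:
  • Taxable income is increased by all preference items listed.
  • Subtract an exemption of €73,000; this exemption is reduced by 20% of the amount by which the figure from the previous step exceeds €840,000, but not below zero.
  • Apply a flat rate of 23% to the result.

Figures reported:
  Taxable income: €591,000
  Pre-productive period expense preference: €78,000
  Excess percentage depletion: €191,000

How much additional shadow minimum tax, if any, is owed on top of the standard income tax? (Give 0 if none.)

€83,490

Standard income tax:
  €138,000 × 10% = €13,800
  €149,000 × 16% = €23,840
  €304,000 × 20% = €60,800
  → €98,440

Shadow minimum tax:
  Adjusted income: €591,000 + €78,000 + €191,000 = €860,000
  Exemption: €73,000 − 20% × (€860,000 − €840,000) = €73,000 − €4,000 = €69,000
  Base: €860,000 − €69,000 = €791,000
  €791,000 × 23% = €181,930

Excess of shadow minimum tax over standard income tax: €181,930 − €98,440 = €83,490.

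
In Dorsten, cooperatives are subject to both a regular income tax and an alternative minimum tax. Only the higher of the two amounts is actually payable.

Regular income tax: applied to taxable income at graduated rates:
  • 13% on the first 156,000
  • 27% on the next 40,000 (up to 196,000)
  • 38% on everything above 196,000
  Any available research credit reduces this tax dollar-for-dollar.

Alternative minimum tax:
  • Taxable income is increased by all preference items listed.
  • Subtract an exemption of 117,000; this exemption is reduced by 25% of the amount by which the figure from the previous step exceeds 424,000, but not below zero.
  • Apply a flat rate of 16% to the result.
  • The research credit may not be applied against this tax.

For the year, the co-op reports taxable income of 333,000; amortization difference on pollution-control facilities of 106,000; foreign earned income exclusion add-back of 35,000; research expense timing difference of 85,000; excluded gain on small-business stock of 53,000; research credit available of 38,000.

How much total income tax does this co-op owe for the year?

Regular income tax:
  156,000 × 13% = 20,280
  40,000 × 27% = 10,800
  137,000 × 38% = 52,060
  → 83,140
  Less research credit 38,000 → 45,140

Alternative minimum tax:
  Adjusted income: 333,000 + 106,000 + 35,000 + 85,000 + 53,000 = 612,000
  Exemption: 117,000 − 25% × (612,000 − 424,000) = 117,000 − 47,000 = 70,000
  Base: 612,000 − 70,000 = 542,000
  542,000 × 16% = 86,720

86,720 > 45,140, so the alternative minimum tax is the binding amount.

86,720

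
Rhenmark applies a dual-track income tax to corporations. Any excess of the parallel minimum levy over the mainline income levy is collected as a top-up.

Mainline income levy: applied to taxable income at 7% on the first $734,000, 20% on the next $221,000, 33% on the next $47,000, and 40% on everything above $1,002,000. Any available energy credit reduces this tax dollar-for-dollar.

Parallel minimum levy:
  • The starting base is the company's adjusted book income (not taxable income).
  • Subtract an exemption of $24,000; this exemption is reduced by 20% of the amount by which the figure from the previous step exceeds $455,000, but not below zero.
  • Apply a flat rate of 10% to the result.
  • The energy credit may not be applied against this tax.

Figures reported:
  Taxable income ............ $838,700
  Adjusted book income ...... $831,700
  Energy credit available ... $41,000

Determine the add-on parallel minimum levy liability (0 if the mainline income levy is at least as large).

Parallel minimum levy:
  Base (adjusted book income): $831,700
  Exemption: 20% × ($831,700 − $455,000) = $75,340 ≥ $24,000, so the exemption is fully phased out
  Base: $831,700 − $0 = $831,700
  $831,700 × 10% = $83,170

Mainline income levy:
  $734,000 × 7% = $51,380
  $104,700 × 20% = $20,940
  → $72,320
  Less energy credit $41,000 → $31,320

Excess of parallel minimum levy over mainline income levy: $83,170 − $31,320 = $51,850.

$51,850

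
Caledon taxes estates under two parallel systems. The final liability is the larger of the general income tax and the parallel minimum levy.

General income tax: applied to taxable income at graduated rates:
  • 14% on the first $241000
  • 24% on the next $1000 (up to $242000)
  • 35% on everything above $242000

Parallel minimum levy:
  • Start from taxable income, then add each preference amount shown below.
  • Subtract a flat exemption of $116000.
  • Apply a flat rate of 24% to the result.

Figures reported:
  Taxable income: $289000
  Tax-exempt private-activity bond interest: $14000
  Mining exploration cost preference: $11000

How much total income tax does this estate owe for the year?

$50430

General income tax:
  $241000 × 14% = $33740
  $1000 × 24% = $240
  $47000 × 35% = $16450
  → $50430

Parallel minimum levy:
  Adjusted income: $289000 + $14000 + $11000 = $314000
  Less exemption $116000 → base $198000
  $198000 × 24% = $47520

$50430 > $47520, so the general income tax governs.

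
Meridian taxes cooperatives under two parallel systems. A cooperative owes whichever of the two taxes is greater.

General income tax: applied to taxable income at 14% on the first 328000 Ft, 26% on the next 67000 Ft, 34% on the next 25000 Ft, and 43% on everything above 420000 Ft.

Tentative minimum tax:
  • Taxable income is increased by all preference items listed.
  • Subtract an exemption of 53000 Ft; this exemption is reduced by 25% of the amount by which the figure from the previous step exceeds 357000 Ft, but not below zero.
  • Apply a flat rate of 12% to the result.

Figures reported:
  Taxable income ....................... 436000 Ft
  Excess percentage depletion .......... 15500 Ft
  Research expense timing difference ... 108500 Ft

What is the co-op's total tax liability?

General income tax:
  328000 Ft × 14% = 45920 Ft
  67000 Ft × 26% = 17420 Ft
  25000 Ft × 34% = 8500 Ft
  16000 Ft × 43% = 6880 Ft
  → 78720 Ft

Tentative minimum tax:
  Adjusted income: 436000 Ft + 15500 Ft + 108500 Ft = 560000 Ft
  Exemption: 53000 Ft − 25% × (560000 Ft − 357000 Ft) = 53000 Ft − 50750 Ft = 2250 Ft
  Base: 560000 Ft − 2250 Ft = 557750 Ft
  557750 Ft × 12% = 66930 Ft

78720 Ft > 66930 Ft, so the general income tax governs.

78720 Ft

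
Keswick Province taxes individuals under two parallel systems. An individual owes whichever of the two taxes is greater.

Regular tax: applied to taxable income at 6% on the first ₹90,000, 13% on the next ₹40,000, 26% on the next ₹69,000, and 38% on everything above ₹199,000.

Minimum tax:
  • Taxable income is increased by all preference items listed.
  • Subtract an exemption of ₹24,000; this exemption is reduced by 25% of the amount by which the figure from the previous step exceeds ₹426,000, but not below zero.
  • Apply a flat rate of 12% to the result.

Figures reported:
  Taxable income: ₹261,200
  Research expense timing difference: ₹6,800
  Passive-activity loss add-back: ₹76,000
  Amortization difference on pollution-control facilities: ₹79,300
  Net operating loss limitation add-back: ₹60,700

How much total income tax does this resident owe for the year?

Regular tax:
  ₹90,000 × 6% = ₹5,400
  ₹40,000 × 13% = ₹5,200
  ₹69,000 × 26% = ₹17,940
  ₹62,200 × 38% = ₹23,636
  → ₹52,176

Minimum tax:
  Adjusted income: ₹261,200 + ₹6,800 + ₹76,000 + ₹79,300 + ₹60,700 = ₹484,000
  Exemption: ₹24,000 − 25% × (₹484,000 − ₹426,000) = ₹24,000 − ₹14,500 = ₹9,500
  Base: ₹484,000 − ₹9,500 = ₹474,500
  ₹474,500 × 12% = ₹56,940

₹56,940 > ₹52,176, so the minimum tax is the binding amount.

₹56,940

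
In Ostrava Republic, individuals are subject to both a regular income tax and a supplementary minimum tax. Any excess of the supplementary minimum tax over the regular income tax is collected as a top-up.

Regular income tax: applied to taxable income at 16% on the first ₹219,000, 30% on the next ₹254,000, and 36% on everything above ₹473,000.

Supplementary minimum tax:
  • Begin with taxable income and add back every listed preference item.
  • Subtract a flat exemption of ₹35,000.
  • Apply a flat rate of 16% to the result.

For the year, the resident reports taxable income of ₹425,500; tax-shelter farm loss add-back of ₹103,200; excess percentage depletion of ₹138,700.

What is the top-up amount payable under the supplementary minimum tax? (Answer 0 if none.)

Supplementary minimum tax:
  Adjusted income: ₹425,500 + ₹103,200 + ₹138,700 = ₹667,400
  Less exemption ₹35,000 → base ₹632,400
  ₹632,400 × 16% = ₹101,184

Regular income tax:
  ₹219,000 × 16% = ₹35,040
  ₹206,500 × 30% = ₹61,950
  → ₹96,990

Excess of supplementary minimum tax over regular income tax: ₹101,184 − ₹96,990 = ₹4,194.

₹4,194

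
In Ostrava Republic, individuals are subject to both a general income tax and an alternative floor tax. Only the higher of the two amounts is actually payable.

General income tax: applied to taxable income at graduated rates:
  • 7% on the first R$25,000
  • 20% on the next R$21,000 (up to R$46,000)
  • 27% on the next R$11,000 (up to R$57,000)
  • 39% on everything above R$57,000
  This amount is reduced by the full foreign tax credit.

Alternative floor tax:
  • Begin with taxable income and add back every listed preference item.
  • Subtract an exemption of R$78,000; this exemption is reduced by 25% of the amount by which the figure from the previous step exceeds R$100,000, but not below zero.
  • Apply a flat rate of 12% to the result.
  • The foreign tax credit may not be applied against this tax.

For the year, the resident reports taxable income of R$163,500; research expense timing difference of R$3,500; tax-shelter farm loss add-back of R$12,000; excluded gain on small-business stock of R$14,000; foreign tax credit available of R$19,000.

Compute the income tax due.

R$31,455

General income tax:
  R$25,000 × 7% = R$1,750
  R$21,000 × 20% = R$4,200
  R$11,000 × 27% = R$2,970
  R$106,500 × 39% = R$41,535
  → R$50,455
  Less foreign tax credit R$19,000 → R$31,455

Alternative floor tax:
  Adjusted income: R$163,500 + R$3,500 + R$12,000 + R$14,000 = R$193,000
  Exemption: R$78,000 − 25% × (R$193,000 − R$100,000) = R$78,000 − R$23,250 = R$54,750
  Base: R$193,000 − R$54,750 = R$138,250
  R$138,250 × 12% = R$16,590

R$31,455 > R$16,590, so the general income tax governs.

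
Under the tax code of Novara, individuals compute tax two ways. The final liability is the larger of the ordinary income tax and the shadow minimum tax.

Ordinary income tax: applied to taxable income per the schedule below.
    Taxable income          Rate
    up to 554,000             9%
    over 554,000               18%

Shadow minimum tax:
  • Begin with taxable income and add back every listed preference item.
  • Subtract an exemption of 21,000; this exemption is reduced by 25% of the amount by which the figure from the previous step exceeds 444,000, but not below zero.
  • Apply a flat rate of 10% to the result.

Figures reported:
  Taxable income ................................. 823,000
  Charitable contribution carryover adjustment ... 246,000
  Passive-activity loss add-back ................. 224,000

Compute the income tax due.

Ordinary income tax:
  554,000 × 9% = 49,860
  269,000 × 18% = 48,420
  → 98,280

Shadow minimum tax:
  Adjusted income: 823,000 + 246,000 + 224,000 = 1,293,000
  Exemption: 25% × (1,293,000 − 444,000) = 212,250 ≥ 21,000, so the exemption is fully phased out
  Base: 1,293,000 − 0 = 1,293,000
  1,293,000 × 10% = 129,300

129,300 > 98,280, so the shadow minimum tax is the binding amount.

129,300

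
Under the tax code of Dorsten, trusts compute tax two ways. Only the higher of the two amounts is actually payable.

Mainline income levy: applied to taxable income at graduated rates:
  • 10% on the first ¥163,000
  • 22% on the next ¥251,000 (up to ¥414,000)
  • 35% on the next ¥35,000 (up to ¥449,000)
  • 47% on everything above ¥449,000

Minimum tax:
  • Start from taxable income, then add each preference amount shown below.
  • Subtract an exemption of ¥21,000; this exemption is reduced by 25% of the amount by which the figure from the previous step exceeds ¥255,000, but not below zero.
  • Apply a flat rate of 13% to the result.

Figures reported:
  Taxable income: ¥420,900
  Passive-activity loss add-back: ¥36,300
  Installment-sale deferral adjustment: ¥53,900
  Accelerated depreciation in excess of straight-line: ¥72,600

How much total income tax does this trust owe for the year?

Mainline income levy:
  ¥163,000 × 10% = ¥16,300
  ¥251,000 × 22% = ¥55,220
  ¥6,900 × 35% = ¥2,415
  → ¥73,935

Minimum tax:
  Adjusted income: ¥420,900 + ¥36,300 + ¥53,900 + ¥72,600 = ¥583,700
  Exemption: 25% × (¥583,700 − ¥255,000) = ¥82,175 ≥ ¥21,000, so the exemption is fully phased out
  Base: ¥583,700 − ¥0 = ¥583,700
  ¥583,700 × 13% = ¥75,881

¥75,881 > ¥73,935, so the minimum tax is the binding amount.

¥75,881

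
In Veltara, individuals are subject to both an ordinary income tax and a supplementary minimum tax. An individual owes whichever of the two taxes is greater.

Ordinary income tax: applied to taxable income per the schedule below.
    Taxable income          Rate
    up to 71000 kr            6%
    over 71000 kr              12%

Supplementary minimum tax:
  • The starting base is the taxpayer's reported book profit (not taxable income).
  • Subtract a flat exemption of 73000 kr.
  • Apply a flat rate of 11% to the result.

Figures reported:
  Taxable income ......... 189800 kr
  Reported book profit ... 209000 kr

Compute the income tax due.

18516 kr

Ordinary income tax:
  71000 kr × 6% = 4260 kr
  118800 kr × 12% = 14256 kr
  → 18516 kr

Supplementary minimum tax:
  Base (reported book profit): 209000 kr
  Less exemption 73000 kr → base 136000 kr
  136000 kr × 11% = 14960 kr

18516 kr > 14960 kr, so the ordinary income tax governs.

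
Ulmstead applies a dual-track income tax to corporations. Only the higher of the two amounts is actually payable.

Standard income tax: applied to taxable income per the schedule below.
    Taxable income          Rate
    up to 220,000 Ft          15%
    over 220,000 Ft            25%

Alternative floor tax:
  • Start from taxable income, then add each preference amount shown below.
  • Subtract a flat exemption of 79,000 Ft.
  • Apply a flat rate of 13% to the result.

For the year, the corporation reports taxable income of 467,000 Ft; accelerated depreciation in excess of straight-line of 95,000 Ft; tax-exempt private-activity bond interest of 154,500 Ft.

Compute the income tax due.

94,750 Ft

Standard income tax:
  220,000 Ft × 15% = 33,000 Ft
  247,000 Ft × 25% = 61,750 Ft
  → 94,750 Ft

Alternative floor tax:
  Adjusted income: 467,000 Ft + 95,000 Ft + 154,500 Ft = 716,500 Ft
  Less exemption 79,000 Ft → base 637,500 Ft
  637,500 Ft × 13% = 82,875 Ft

94,750 Ft > 82,875 Ft, so the standard income tax governs.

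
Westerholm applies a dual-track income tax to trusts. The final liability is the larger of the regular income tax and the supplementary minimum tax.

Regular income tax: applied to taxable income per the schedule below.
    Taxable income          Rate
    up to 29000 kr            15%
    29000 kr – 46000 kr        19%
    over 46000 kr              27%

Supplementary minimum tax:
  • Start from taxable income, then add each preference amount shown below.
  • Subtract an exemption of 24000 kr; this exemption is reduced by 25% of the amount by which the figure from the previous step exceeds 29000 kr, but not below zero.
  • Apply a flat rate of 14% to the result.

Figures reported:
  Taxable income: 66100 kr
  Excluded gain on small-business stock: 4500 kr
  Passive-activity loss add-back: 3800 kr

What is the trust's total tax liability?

13007 kr

Supplementary minimum tax:
  Adjusted income: 66100 kr + 4500 kr + 3800 kr = 74400 kr
  Exemption: 24000 kr − 25% × (74400 kr − 29000 kr) = 24000 kr − 11350 kr = 12650 kr
  Base: 74400 kr − 12650 kr = 61750 kr
  61750 kr × 14% = 8645 kr

Regular income tax:
  29000 kr × 15% = 4350 kr
  17000 kr × 19% = 3230 kr
  20100 kr × 27% = 5427 kr
  → 13007 kr

13007 kr > 8645 kr, so the regular income tax governs.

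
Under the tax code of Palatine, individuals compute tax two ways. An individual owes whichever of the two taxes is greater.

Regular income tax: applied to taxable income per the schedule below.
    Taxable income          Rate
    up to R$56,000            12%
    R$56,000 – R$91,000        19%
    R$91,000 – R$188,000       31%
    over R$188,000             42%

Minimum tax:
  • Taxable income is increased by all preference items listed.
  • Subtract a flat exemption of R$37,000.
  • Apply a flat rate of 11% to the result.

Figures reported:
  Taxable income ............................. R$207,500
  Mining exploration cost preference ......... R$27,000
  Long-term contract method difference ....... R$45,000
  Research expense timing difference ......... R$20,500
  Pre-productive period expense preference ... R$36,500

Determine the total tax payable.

Regular income tax:
  R$56,000 × 12% = R$6,720
  R$35,000 × 19% = R$6,650
  R$97,000 × 31% = R$30,070
  R$19,500 × 42% = R$8,190
  → R$51,630

Minimum tax:
  Adjusted income: R$207,500 + R$27,000 + R$45,000 + R$20,500 + R$36,500 = R$336,500
  Less exemption R$37,000 → base R$299,500
  R$299,500 × 11% = R$32,945

R$51,630 > R$32,945, so the regular income tax governs.

R$51,630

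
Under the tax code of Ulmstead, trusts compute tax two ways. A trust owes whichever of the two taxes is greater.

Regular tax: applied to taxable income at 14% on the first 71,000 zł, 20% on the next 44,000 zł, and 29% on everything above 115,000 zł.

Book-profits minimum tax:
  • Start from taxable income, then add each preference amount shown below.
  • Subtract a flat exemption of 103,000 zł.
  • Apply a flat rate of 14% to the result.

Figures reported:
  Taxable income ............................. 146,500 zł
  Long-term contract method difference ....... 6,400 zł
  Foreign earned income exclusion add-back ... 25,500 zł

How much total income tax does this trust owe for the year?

Book-profits minimum tax:
  Adjusted income: 146,500 zł + 6,400 zł + 25,500 zł = 178,400 zł
  Less exemption 103,000 zł → base 75,400 zł
  75,400 zł × 14% = 10,556 zł

Regular tax:
  71,000 zł × 14% = 9,940 zł
  44,000 zł × 20% = 8,800 zł
  31,500 zł × 29% = 9,135 zł
  → 27,875 zł

27,875 zł > 10,556 zł, so the regular tax governs.

27,875 zł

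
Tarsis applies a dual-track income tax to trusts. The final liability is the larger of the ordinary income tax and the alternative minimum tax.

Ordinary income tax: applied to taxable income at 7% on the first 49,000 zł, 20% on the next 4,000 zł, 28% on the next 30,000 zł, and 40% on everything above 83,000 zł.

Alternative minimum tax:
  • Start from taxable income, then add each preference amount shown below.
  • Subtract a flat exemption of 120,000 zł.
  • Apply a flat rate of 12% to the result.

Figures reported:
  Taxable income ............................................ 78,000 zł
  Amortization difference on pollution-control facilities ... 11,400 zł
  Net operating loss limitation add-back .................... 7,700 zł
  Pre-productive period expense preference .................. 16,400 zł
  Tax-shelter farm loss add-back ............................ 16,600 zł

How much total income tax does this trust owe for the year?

11,230 zł

Ordinary income tax:
  49,000 zł × 7% = 3,430 zł
  4,000 zł × 20% = 800 zł
  25,000 zł × 28% = 7,000 zł
  → 11,230 zł

Alternative minimum tax:
  Adjusted income: 78,000 zł + 11,400 zł + 7,700 zł + 16,400 zł + 16,600 zł = 130,100 zł
  Less exemption 120,000 zł → base 10,100 zł
  10,100 zł × 12% = 1,212 zł

11,230 zł > 1,212 zł, so the ordinary income tax governs.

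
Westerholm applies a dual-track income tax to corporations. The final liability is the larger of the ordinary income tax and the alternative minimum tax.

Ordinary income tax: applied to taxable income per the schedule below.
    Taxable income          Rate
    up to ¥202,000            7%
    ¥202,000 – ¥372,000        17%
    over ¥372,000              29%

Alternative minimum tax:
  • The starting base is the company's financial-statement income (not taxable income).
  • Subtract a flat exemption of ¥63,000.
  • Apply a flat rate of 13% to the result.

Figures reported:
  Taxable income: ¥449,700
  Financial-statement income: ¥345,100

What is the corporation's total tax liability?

¥65,573

Ordinary income tax:
  ¥202,000 × 7% = ¥14,140
  ¥170,000 × 17% = ¥28,900
  ¥77,700 × 29% = ¥22,533
  → ¥65,573

Alternative minimum tax:
  Base (financial-statement income): ¥345,100
  Less exemption ¥63,000 → base ¥282,100
  ¥282,100 × 13% = ¥36,673

¥65,573 > ¥36,673, so the ordinary income tax governs.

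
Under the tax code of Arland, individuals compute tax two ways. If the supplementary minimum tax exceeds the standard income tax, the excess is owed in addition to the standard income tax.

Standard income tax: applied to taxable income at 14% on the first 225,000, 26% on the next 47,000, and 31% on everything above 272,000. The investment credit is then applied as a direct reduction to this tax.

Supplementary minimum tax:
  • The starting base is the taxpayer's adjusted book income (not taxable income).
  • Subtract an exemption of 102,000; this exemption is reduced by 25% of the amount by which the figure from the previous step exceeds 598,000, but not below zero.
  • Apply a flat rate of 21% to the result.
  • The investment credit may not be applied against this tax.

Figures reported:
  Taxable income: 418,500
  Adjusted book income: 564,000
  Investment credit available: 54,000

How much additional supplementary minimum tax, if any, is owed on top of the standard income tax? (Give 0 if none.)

Supplementary minimum tax:
  Base (adjusted book income): 564,000
  Exemption: 564,000 ≤ 598,000, so full 102,000 applies
  Base: 564,000 − 102,000 = 462,000
  462,000 × 21% = 97,020

Standard income tax:
  225,000 × 14% = 31,500
  47,000 × 26% = 12,220
  146,500 × 31% = 45,415
  → 89,135
  Less investment credit 54,000 → 35,135

Excess of supplementary minimum tax over standard income tax: 97,020 − 35,135 = 61,885.

61,885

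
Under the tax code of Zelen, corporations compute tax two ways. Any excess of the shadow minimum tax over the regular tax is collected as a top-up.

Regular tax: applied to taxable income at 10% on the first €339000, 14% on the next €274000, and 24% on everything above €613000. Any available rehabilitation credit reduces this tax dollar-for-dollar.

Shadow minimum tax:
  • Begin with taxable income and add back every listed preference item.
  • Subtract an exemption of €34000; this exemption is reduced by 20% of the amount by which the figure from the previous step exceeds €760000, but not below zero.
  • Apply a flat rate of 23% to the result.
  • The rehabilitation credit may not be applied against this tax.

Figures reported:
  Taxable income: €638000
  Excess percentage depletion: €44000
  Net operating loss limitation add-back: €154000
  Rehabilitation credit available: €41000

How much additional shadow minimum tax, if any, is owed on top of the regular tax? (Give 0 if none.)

€150696

Shadow minimum tax:
  Adjusted income: €638000 + €44000 + €154000 = €836000
  Exemption: €34000 − 20% × (€836000 − €760000) = €34000 − €15200 = €18800
  Base: €836000 − €18800 = €817200
  €817200 × 23% = €187956

Regular tax:
  €339000 × 10% = €33900
  €274000 × 14% = €38360
  €25000 × 24% = €6000
  → €78260
  Less rehabilitation credit €41000 → €37260

Excess of shadow minimum tax over regular tax: €187956 − €37260 = €150696.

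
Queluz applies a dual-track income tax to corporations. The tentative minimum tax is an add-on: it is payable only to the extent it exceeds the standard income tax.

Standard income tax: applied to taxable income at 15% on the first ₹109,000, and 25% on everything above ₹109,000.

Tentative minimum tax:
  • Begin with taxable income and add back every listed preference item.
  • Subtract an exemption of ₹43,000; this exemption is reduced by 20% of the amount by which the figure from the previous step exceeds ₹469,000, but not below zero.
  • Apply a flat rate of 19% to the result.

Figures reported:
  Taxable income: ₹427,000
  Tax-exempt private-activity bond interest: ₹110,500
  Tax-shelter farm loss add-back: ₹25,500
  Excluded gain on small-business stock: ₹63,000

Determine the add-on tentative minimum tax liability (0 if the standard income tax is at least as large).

Standard income tax:
  ₹109,000 × 15% = ₹16,350
  ₹318,000 × 25% = ₹79,500
  → ₹95,850

Tentative minimum tax:
  Adjusted income: ₹427,000 + ₹110,500 + ₹25,500 + ₹63,000 = ₹626,000
  Exemption: ₹43,000 − 20% × (₹626,000 − ₹469,000) = ₹43,000 − ₹31,400 = ₹11,600
  Base: ₹626,000 − ₹11,600 = ₹614,400
  ₹614,400 × 19% = ₹116,736

Excess of tentative minimum tax over standard income tax: ₹116,736 − ₹95,850 = ₹20,886.

₹20,886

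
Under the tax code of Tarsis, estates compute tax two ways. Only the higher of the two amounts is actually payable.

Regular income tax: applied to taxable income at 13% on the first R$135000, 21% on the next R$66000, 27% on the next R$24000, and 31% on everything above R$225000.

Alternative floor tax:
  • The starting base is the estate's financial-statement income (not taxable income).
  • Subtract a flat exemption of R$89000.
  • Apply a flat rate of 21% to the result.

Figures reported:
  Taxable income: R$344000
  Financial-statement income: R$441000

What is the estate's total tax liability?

R$74780

Regular income tax:
  R$135000 × 13% = R$17550
  R$66000 × 21% = R$13860
  R$24000 × 27% = R$6480
  R$119000 × 31% = R$36890
  → R$74780

Alternative floor tax:
  Base (financial-statement income): R$441000
  Less exemption R$89000 → base R$352000
  R$352000 × 21% = R$73920

R$74780 > R$73920, so the regular income tax governs.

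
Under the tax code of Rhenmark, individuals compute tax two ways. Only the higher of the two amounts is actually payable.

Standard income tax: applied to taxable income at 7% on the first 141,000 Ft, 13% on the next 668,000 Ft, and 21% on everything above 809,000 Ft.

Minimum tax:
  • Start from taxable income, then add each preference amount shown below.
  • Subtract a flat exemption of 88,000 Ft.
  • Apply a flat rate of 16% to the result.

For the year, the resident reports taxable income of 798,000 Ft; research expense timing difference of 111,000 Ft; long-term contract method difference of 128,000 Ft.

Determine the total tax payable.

Minimum tax:
  Adjusted income: 798,000 Ft + 111,000 Ft + 128,000 Ft = 1,037,000 Ft
  Less exemption 88,000 Ft → base 949,000 Ft
  949,000 Ft × 16% = 151,840 Ft

Standard income tax:
  141,000 Ft × 7% = 9,870 Ft
  657,000 Ft × 13% = 85,410 Ft
  → 95,280 Ft

151,840 Ft > 95,280 Ft, so the minimum tax is the binding amount.

151,840 Ft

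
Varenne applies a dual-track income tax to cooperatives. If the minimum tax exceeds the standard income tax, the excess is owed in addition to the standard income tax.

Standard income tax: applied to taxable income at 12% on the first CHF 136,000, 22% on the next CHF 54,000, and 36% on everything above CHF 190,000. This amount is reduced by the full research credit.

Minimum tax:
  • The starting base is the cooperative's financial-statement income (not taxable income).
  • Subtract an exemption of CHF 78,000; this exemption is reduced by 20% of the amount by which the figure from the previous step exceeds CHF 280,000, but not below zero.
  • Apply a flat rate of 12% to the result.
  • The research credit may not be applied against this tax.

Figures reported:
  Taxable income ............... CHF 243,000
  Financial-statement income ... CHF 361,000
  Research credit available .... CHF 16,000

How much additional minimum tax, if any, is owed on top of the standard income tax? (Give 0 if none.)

CHF 4,624

Minimum tax:
  Base (financial-statement income): CHF 361,000
  Exemption: CHF 78,000 − 20% × (CHF 361,000 − CHF 280,000) = CHF 78,000 − CHF 16,200 = CHF 61,800
  Base: CHF 361,000 − CHF 61,800 = CHF 299,200
  CHF 299,200 × 12% = CHF 35,904

Standard income tax:
  CHF 136,000 × 12% = CHF 16,320
  CHF 54,000 × 22% = CHF 11,880
  CHF 53,000 × 36% = CHF 19,080
  → CHF 47,280
  Less research credit CHF 16,000 → CHF 31,280

Excess of minimum tax over standard income tax: CHF 35,904 − CHF 31,280 = CHF 4,624.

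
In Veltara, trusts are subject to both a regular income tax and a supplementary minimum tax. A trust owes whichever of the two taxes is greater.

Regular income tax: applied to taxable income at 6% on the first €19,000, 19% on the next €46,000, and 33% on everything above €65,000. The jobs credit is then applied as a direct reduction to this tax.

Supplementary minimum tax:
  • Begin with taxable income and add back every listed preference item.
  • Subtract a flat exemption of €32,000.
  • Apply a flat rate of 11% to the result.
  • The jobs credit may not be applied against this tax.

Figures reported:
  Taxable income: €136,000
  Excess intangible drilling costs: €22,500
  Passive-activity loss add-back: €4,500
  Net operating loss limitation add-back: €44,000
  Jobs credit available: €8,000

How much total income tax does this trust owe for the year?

Supplementary minimum tax:
  Adjusted income: €136,000 + €22,500 + €4,500 + €44,000 = €207,000
  Less exemption €32,000 → base €175,000
  €175,000 × 11% = €19,250

Regular income tax:
  €19,000 × 6% = €1,140
  €46,000 × 19% = €8,740
  €71,000 × 33% = €23,430
  → €33,310
  Less jobs credit €8,000 → €25,310

€25,310 > €19,250, so the regular income tax governs.

€25,310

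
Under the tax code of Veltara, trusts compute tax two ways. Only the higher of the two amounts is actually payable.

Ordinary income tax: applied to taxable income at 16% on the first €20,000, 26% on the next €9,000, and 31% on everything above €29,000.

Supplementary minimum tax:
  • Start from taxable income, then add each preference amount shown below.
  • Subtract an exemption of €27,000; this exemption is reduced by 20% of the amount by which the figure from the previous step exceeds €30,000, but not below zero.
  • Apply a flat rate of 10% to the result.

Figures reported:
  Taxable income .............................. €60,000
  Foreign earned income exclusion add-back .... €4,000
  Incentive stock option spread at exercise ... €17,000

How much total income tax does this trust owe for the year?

€15,150

Supplementary minimum tax:
  Adjusted income: €60,000 + €4,000 + €17,000 = €81,000
  Exemption: €27,000 − 20% × (€81,000 − €30,000) = €27,000 − €10,200 = €16,800
  Base: €81,000 − €16,800 = €64,200
  €64,200 × 10% = €6,420

Ordinary income tax:
  €20,000 × 16% = €3,200
  €9,000 × 26% = €2,340
  €31,000 × 31% = €9,610
  → €15,150

€15,150 > €6,420, so the ordinary income tax governs.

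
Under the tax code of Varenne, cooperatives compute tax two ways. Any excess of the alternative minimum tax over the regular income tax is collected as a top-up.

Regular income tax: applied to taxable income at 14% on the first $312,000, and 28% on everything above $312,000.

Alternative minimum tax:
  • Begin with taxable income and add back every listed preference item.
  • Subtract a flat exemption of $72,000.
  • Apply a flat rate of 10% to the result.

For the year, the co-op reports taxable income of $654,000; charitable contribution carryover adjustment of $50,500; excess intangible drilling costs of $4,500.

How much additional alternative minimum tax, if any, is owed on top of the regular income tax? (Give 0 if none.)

Alternative minimum tax:
  Adjusted income: $654,000 + $50,500 + $4,500 = $709,000
  Less exemption $72,000 → base $637,000
  $637,000 × 10% = $63,700

Regular income tax:
  $312,000 × 14% = $43,680
  $342,000 × 28% = $95,760
  → $139,440

$63,700 ≤ $139,440, so no add-on is due.

$0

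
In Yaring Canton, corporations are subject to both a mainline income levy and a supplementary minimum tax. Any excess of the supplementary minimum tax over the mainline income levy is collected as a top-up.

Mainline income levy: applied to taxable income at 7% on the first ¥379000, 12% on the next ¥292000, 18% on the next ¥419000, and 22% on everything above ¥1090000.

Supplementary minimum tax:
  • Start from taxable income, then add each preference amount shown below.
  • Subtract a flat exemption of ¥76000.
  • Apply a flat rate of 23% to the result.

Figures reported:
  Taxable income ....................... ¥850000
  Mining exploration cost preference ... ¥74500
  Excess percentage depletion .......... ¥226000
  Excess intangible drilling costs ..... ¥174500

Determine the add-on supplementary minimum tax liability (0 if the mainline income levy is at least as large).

Mainline income levy:
  ¥379000 × 7% = ¥26530
  ¥292000 × 12% = ¥35040
  ¥179000 × 18% = ¥32220
  → ¥93790

Supplementary minimum tax:
  Adjusted income: ¥850000 + ¥74500 + ¥226000 + ¥174500 = ¥1325000
  Less exemption ¥76000 → base ¥1249000
  ¥1249000 × 23% = ¥287270

Excess of supplementary minimum tax over mainline income levy: ¥287270 − ¥93790 = ¥193480.

¥193480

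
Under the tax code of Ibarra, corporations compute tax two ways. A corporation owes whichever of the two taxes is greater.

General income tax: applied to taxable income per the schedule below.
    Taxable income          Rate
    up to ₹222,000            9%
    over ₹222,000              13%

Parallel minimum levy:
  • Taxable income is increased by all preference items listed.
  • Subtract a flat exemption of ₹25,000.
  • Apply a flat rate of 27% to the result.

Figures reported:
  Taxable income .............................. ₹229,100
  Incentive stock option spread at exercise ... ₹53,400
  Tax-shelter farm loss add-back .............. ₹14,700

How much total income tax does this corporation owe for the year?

General income tax:
  ₹222,000 × 9% = ₹19,980
  ₹7,100 × 13% = ₹923
  → ₹20,903

Parallel minimum levy:
  Adjusted income: ₹229,100 + ₹53,400 + ₹14,700 = ₹297,200
  Less exemption ₹25,000 → base ₹272,200
  ₹272,200 × 27% = ₹73,494

₹73,494 > ₹20,903, so the parallel minimum levy is the binding amount.

₹73,494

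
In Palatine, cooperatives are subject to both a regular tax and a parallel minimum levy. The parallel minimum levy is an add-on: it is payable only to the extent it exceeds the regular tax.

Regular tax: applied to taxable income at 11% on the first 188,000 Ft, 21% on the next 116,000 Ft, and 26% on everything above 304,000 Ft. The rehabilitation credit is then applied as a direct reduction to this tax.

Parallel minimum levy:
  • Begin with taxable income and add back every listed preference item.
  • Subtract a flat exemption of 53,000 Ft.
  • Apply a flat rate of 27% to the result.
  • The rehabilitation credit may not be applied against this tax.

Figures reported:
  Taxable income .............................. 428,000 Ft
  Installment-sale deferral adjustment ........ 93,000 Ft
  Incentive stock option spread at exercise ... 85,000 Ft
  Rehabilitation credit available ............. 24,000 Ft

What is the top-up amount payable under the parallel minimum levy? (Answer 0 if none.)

Parallel minimum levy:
  Adjusted income: 428,000 Ft + 93,000 Ft + 85,000 Ft = 606,000 Ft
  Less exemption 53,000 Ft → base 553,000 Ft
  553,000 Ft × 27% = 149,310 Ft

Regular tax:
  188,000 Ft × 11% = 20,680 Ft
  116,000 Ft × 21% = 24,360 Ft
  124,000 Ft × 26% = 32,240 Ft
  → 77,280 Ft
  Less rehabilitation credit 24,000 Ft → 53,280 Ft

Excess of parallel minimum levy over regular tax: 149,310 Ft − 53,280 Ft = 96,030 Ft.

96,030 Ft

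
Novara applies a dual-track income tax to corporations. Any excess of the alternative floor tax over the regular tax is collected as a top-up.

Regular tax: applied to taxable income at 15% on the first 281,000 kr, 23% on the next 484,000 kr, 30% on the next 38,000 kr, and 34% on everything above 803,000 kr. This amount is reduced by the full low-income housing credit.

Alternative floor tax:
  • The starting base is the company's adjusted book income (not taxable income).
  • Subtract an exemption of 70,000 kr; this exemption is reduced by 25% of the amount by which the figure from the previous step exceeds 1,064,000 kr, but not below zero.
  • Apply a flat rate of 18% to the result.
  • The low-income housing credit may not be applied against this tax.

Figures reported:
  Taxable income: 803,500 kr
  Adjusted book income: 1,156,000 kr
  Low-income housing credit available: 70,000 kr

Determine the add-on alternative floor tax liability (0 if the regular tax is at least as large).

Regular tax:
  281,000 kr × 15% = 42,150 kr
  484,000 kr × 23% = 111,320 kr
  38,000 kr × 30% = 11,400 kr
  500 kr × 34% = 170 kr
  → 165,040 kr
  Less low-income housing credit 70,000 kr → 95,040 kr

Alternative floor tax:
  Base (adjusted book income): 1,156,000 kr
  Exemption: 70,000 kr − 25% × (1,156,000 kr − 1,064,000 kr) = 70,000 kr − 23,000 kr = 47,000 kr
  Base: 1,156,000 kr − 47,000 kr = 1,109,000 kr
  1,109,000 kr × 18% = 199,620 kr

Excess of alternative floor tax over regular tax: 199,620 kr − 95,040 kr = 104,580 kr.

104,580 kr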